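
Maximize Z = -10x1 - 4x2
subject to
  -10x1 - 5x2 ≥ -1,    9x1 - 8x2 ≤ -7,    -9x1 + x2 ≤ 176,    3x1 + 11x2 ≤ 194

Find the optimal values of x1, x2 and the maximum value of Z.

x1 = -467/21, x2 = -169/7, maximum Z = 6698/21

Vertices and Z = -10x1 - 4x2:
  (-27/125, 79/125) → Z = -46/125
  (-959/95, 1937/95) → Z = 1842/95
  (-467/21, -169/7) → Z = 6698/21
  (-871/51, 379/17) → Z = 4162/51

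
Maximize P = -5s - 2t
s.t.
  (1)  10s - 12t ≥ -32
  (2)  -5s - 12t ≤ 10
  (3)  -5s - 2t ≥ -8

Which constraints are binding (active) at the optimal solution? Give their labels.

(1) and (2)

Corner points and P = -5s - 2t:
  (-14/5, 1/3) → P = 40/3
  (2/5, 3) → P = -8
  (58/25, -9/5) → P = -8

The maximum is at (-14/5, 1/3). Substituting into each constraint, equality holds for (1) and (2); the remaining constraints have slack.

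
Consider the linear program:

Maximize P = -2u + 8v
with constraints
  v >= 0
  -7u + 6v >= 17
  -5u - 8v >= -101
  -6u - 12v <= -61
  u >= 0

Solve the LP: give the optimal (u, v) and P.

u = 0, v = 101/8, maximum P = 101

At the optimal vertex, -5u - 8v = -101 and u = 0.
Solving simultaneously gives u = 0, v = 101/8.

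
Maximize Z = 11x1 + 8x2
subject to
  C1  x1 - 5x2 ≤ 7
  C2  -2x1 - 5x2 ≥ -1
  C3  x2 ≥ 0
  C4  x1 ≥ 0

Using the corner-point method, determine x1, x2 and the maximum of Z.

x1 = 1/2, x2 = 0, maximum Z = 11/2

Corner points and Z = 11x1 + 8x2:
  (1/2, 0) → Z = 11/2
  (0, 1/5) → Z = 8/5
  (0, 0) → Z = 0

At the optimal vertex, -2x1 - 5x2 = -1 and x2 = 0.
Solving simultaneously gives x1 = 1/2, x2 = 0.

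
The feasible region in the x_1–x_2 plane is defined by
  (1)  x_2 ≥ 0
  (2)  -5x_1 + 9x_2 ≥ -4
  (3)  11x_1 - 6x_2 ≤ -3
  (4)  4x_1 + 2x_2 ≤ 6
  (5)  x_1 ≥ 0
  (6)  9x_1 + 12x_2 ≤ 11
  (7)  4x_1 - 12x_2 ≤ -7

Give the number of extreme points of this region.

4

Of the 21 pairwise boundary intersections, those satisfying every inequality are:
  (5/31, 74/93)
  (1/18, 65/108)
  (0, 11/12)
  (0, 7/12)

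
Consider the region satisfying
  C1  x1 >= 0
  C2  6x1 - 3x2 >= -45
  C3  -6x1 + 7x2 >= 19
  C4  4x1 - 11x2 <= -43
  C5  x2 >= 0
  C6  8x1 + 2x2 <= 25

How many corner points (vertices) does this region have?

Pairwise boundary intersections that survive every other constraint:
  (0, 43/11)
  (0, 25/2)
  (63/32, 37/8)

3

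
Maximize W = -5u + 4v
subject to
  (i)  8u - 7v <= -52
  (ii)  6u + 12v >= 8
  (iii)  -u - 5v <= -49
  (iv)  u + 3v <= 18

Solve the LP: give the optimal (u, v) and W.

The optimum lies where 6u + 12v = 8 and u + 3v = 18.
Solving simultaneously gives u = -32, v = 50/3.

u = -32, v = 50/3, maximum W = 680/3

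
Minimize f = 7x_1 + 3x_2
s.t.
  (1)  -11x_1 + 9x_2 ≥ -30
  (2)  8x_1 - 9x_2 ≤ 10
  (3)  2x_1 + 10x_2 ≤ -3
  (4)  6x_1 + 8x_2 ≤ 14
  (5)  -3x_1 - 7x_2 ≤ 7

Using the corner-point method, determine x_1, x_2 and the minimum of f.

At the optimal vertex, 2x_1 + 10x_2 = -3 and -3x_1 - 7x_2 = 7.
Solving simultaneously gives x_1 = -49/16, x_2 = 5/16.

x_1 = -49/16, x_2 = 5/16, minimum f = -41/2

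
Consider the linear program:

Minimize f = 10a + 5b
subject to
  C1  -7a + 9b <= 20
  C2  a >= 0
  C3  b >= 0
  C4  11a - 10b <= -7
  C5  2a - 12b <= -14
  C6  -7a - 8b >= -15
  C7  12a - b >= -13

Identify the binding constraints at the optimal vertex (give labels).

Feasible corners and f = 10a + 5b:
  (0, 7/6) → f = 35/6
  (0, 15/8) → f = 75/8
  (1/2, 5/4) → f = 45/4
  (47/79, 107/79) → f = 1005/79

The minimum is at (0, 7/6). Substituting into each constraint, equality holds for C2 and C5; the remaining constraints have slack.

C2 and C5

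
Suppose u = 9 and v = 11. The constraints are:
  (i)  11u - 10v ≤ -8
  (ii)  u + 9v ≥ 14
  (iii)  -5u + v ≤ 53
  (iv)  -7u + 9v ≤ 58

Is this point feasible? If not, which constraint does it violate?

feasible

(i): -11 ≤ -8 ✓
(ii): 108 ≥ 14 ✓
(iii): -34 ≤ 53 ✓
(iv): 36 ≤ 58 ✓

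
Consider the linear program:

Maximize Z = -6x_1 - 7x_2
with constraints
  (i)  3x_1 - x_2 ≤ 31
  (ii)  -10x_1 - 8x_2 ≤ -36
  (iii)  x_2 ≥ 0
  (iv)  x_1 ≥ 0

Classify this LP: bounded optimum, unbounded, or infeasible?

bounded optimum

Feasible corners and Z = -6x_1 - 7x_2:
  (31/3, 0) → Z = -62
  (18/5, 0) → Z = -108/5
  (0, 9/2) → Z = -63/2
The feasible region has finitely many vertices and no improving ray; the maximum is -108/5 at (18/5, 0).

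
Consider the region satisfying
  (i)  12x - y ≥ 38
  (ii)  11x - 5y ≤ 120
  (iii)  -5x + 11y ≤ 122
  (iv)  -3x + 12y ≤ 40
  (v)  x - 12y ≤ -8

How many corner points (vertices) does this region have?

4

Pairwise boundary intersections that survive every other constraint:
  (496/141, 198/47)
  (464/143, 134/143)
  (1640/117, 800/117)
  (1480/127, 208/127)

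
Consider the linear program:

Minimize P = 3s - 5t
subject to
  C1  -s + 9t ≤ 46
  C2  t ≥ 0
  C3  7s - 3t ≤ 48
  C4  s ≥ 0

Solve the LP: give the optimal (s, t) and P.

s = 0, t = 46/9, minimum P = -230/9

Vertices and P = 3s - 5t:
  (19/2, 37/6) → P = -7/3
  (0, 46/9) → P = -230/9
  (48/7, 0) → P = 144/7
  (0, 0) → P = 0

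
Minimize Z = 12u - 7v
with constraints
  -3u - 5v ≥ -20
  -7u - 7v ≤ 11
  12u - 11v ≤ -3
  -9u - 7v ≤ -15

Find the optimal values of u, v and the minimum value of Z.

Feasible corners and Z = 12u - 7v:
  (205/93, 83/31) → Z = 239/31
  (-65/24, 45/8) → Z = -575/8
  (48/61, 69/61) → Z = 93/61

u = -65/24, v = 45/8, minimum Z = -575/8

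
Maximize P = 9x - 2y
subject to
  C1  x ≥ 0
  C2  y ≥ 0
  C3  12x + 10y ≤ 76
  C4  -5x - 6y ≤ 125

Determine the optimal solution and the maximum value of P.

Vertices and P = 9x - 2y:
  (0, 0) → P = 0
  (0, 38/5) → P = -76/5
  (19/3, 0) → P = 57

At the optimal vertex, y = 0 and 12x + 10y = 76.
Solving simultaneously gives x = 19/3, y = 0.

x = 19/3, y = 0, maximum P = 57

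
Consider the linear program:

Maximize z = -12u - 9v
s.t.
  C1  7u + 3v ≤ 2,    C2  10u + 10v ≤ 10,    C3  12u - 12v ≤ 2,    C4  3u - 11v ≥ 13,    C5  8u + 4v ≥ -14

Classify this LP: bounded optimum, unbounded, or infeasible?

infeasible

The boundaries 7u + 3v = 2 and 10u + 10v = 10 meet at (-1/4, 5/4), but that point violates 3u - 11v ≥ 13. Every candidate vertex is excluded by some other constraint, so the feasible region is empty.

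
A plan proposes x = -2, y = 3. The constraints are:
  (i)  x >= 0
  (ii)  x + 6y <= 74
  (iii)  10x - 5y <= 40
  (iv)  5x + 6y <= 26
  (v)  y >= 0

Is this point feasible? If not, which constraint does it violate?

Constraint (i): x = -2, which is not ≥ 0. All other constraints are satisfied.

not feasible — violates (i)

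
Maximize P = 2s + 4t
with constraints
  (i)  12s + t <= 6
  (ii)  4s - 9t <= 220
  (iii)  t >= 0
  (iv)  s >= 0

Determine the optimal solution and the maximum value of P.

s = 0, t = 6, maximum P = 24

Feasible corners and P = 2s + 4t:
  (1/2, 0) → P = 1
  (0, 6) → P = 24
  (0, 0) → P = 0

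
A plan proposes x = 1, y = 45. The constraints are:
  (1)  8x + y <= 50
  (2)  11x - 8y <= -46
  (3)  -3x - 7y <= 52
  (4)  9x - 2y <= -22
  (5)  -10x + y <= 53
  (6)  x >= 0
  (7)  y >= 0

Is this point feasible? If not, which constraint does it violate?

not feasible — violates (1)

Constraint (1): 8x + y = 53, which is not ≤ 50. All other constraints are satisfied.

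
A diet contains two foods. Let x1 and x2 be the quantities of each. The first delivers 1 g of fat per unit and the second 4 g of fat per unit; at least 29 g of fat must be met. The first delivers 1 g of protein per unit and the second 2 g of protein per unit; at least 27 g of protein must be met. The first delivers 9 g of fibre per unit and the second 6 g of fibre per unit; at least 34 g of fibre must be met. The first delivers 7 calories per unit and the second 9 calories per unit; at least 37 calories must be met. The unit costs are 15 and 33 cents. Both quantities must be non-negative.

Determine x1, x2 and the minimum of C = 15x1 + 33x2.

x1 = 25, x2 = 1, minimum C = 408

Corner points and C = 15x1 + 33x2:
  (0, 27/2) → C = 891/2
  (29, 0) → C = 435
  (25, 1) → C = 408
The feasible region is unbounded (it extends along (0, 1), (1, 0)), but C strictly increases along every unbounded feasible direction, so there is no improving ray and the minimum is attained at a vertex.

The optimum lies where x1 + 4x2 = 29 and x1 + 2x2 = 27.
Solving simultaneously gives x1 = 25, x2 = 1.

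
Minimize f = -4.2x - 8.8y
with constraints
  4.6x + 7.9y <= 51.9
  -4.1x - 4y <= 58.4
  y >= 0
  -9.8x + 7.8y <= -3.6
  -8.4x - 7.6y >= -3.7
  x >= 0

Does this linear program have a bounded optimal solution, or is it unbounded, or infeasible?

Extreme points and f = -4.2x - 8.8y:
  (18/49, 0) → f = -54/35
  (37/84, 0) → f = -1.85
  (2811/7000, 0.043) → f = -2.065
The feasible region has finitely many vertices and no improving ray; the minimum is -2.065 at (2811/7000, 0.043).

bounded optimum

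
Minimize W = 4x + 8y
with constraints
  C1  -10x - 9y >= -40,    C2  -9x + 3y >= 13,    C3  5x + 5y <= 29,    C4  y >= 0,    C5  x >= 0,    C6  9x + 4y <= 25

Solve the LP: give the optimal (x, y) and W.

At the optimal vertex, -9x + 3y = 13 and x = 0.
Solving simultaneously gives x = 0, y = 13/3.

x = 0, y = 13/3, minimum W = 104/3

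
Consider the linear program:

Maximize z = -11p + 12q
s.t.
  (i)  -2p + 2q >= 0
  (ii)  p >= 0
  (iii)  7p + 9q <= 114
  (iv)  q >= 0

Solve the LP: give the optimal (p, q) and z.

p = 0, q = 38/3, maximum z = 152

Extreme points and z = -11p + 12q:
  (0, 0) → z = 0
  (57/8, 57/8) → z = 57/8
  (0, 38/3) → z = 152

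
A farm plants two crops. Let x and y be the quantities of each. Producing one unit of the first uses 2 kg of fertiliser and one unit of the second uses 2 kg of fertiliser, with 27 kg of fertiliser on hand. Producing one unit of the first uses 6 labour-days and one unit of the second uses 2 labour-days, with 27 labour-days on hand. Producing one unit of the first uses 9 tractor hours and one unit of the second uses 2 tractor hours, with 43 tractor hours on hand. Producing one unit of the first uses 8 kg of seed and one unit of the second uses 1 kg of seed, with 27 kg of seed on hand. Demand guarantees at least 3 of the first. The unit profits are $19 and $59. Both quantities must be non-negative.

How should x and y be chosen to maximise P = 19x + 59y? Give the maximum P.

Vertices and P = 19x + 59y:
  (27/8, 0) → P = 513/8
  (3, 0) → P = 57
  (3, 3) → P = 234

x = 3, y = 3, maximum P = 234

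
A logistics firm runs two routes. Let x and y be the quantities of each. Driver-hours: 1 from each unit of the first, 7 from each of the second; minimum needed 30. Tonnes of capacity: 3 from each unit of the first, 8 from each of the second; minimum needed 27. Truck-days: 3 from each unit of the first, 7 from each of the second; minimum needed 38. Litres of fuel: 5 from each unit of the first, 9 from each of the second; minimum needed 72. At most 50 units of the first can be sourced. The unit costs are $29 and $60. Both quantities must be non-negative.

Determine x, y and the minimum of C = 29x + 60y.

x = 9, y = 3, minimum C = 441

The feasible region is unbounded (it extends along (0, 1)), but C strictly increases along every unbounded feasible direction, so there is no improving ray and the minimum is attained at a vertex.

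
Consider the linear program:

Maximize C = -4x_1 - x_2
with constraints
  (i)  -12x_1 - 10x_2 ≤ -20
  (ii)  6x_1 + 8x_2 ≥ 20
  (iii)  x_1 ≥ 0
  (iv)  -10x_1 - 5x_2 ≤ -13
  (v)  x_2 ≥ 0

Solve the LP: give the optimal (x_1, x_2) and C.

x_1 = 0, x_2 = 13/5, maximum C = -13/5

Extreme points and C = -4x_1 - x_2:
  (2/25, 61/25) → C = -69/25
  (10/3, 0) → C = -40/3
  (0, 13/5) → C = -13/5
The feasible region is unbounded (it extends along (0, 1), (1, 0)), but C strictly decreases along every unbounded feasible direction, so there is no improving ray and the maximum is attained at a vertex.

The binding constraints are x_1 = 0 and -10x_1 - 5x_2 = -13.
Solving simultaneously gives x_1 = 0, x_2 = 13/5.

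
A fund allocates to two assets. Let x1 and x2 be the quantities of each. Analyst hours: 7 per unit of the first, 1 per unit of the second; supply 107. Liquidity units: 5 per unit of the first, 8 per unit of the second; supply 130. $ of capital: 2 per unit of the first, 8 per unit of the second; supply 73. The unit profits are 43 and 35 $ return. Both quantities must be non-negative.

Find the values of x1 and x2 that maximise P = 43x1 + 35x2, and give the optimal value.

Corner points and P = 43x1 + 35x2:
  (0, 0) → P = 0
  (0, 73/8) → P = 2555/8
  (107/7, 0) → P = 4601/7
  (29/2, 11/2) → P = 816

At the optimal vertex, 7x1 + x2 = 107 and 2x1 + 8x2 = 73.
Solving simultaneously gives x1 = 29/2, x2 = 11/2.

x1 = 29/2, x2 = 11/2, maximum P = 816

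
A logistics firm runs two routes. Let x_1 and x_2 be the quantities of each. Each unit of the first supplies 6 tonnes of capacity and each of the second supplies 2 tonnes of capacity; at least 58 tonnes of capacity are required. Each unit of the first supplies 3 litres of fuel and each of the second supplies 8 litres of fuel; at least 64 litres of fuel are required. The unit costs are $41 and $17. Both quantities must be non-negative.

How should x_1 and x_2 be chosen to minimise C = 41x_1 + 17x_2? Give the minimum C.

x_1 = 8, x_2 = 5, minimum C = 413

Corner points and C = 41x_1 + 17x_2:
  (0, 29) → C = 493
  (64/3, 0) → C = 2624/3
  (8, 5) → C = 413
The feasible region is unbounded (it extends along (0, 1), (1, 0)), but C strictly increases along every unbounded feasible direction, so there is no improving ray and the minimum is attained at a vertex.

The binding constraints are 6x_1 + 2x_2 = 58 and 3x_1 + 8x_2 = 64.
Solving simultaneously gives x_1 = 8, x_2 = 5.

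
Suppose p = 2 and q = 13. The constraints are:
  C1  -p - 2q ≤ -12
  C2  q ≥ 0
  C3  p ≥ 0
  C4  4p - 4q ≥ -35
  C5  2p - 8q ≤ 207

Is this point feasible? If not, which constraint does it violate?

not feasible — violates C4

Constraint C4: 4p - 4q = -44, which is not ≥ -35. All other constraints are satisfied.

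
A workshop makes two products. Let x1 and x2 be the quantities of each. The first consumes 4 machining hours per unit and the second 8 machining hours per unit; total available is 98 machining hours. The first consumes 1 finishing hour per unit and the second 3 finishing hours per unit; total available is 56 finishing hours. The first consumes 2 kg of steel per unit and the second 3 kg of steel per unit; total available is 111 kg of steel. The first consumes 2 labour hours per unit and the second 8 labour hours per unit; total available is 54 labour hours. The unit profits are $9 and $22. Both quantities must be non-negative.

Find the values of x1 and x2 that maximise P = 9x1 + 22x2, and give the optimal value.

x1 = 22, x2 = 5/4, maximum P = 451/2

Vertices and P = 9x1 + 22x2:
  (0, 0) → P = 0
  (0, 27/4) → P = 297/2
  (49/2, 0) → P = 441/2
  (22, 5/4) → P = 451/2

The binding constraints are 4x1 + 8x2 = 98 and 2x1 + 8x2 = 54.
Solving simultaneously gives x1 = 22, x2 = 5/4.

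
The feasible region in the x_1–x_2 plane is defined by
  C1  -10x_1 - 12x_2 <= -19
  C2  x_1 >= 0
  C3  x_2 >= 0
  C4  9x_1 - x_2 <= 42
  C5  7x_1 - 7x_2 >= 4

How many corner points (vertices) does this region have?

4

Intersecting each pair of boundary lines and keeping only the points that satisfy every inequality leaves:
  (19/10, 0)
  (181/154, 93/154)
  (14/3, 0)
  (145/28, 129/28)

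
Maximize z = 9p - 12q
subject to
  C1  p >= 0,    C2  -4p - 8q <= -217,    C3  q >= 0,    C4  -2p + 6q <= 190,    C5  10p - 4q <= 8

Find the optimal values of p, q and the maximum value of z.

p = 233/24, q = 1069/48, maximum z = -1439/8

Extreme points and z = 9p - 12q:
  (0, 217/8) → z = -651/2
  (0, 95/3) → z = -380
  (233/24, 1069/48) → z = -1439/8
  (202/13, 479/13) → z = -3930/13

The optimum lies where -4p - 8q = -217 and 10p - 4q = 8.
Solving simultaneously gives p = 233/24, q = 1069/48.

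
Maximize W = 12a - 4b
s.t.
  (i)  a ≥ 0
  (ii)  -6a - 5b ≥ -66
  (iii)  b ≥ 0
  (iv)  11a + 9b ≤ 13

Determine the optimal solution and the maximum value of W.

a = 13/11, b = 0, maximum W = 156/11

Extreme points and W = 12a - 4b:
  (0, 0) → W = 0
  (0, 13/9) → W = -52/9
  (13/11, 0) → W = 156/11

The optimum lies where b = 0 and 11a + 9b = 13.
Solving simultaneously gives a = 13/11, b = 0.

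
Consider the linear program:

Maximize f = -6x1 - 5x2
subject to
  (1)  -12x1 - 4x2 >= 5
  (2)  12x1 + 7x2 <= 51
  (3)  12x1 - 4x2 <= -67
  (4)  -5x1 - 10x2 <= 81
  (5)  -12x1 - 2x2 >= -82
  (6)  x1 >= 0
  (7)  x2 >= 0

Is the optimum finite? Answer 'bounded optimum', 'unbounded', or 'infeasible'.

The boundaries -12x1 - 4x2 = 5 and 12x1 + 7x2 = 51 meet at (-239/36, 56/3), but that point violates x1 ≥ 0. Every candidate vertex is excluded by some other constraint, so the feasible region is empty.

infeasible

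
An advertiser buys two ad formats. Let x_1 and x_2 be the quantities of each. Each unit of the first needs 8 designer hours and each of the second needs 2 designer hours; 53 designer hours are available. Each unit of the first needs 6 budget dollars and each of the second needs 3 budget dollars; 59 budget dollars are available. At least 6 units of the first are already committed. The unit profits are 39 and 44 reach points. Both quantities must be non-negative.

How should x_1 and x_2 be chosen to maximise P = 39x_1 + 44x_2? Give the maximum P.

x_1 = 6, x_2 = 5/2, maximum P = 344

Extreme points and P = 39x_1 + 44x_2:
  (53/8, 0) → P = 2067/8
  (6, 0) → P = 234
  (6, 5/2) → P = 344

At the optimal vertex, 8x_1 + 2x_2 = 53 and x_1 = 6.
Solving simultaneously gives x_1 = 6, x_2 = 5/2.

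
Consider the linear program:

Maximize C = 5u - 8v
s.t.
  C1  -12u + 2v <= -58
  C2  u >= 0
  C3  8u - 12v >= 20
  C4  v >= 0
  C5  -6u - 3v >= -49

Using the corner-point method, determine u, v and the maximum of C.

u = 49/6, v = 0, maximum C = 245/6

Extreme points and C = 5u - 8v:
  (41/8, 7/4) → C = 93/8
  (29/6, 0) → C = 145/6
  (27/4, 17/6) → C = 133/12
  (49/6, 0) → C = 245/6

The optimum lies where v = 0 and -6u - 3v = -49.
Solving simultaneously gives u = 49/6, v = 0.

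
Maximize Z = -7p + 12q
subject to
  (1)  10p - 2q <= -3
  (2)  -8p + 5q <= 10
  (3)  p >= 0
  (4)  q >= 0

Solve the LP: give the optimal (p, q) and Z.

p = 5/34, q = 38/17, maximum Z = 877/34

Feasible corners and Z = -7p + 12q:
  (5/34, 38/17) → Z = 877/34
  (0, 3/2) → Z = 18
  (0, 2) → Z = 24

At the optimal vertex, 10p - 2q = -3 and -8p + 5q = 10.
Solving simultaneously gives p = 5/34, q = 38/17.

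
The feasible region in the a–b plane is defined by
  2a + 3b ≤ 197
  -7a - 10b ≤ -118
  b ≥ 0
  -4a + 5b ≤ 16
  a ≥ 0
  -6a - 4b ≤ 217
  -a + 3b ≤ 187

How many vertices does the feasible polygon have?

4

Of the 21 pairwise boundary intersections, those satisfying every inequality are:
  (197/2, 0)
  (937/22, 410/11)
  (118/7, 0)
  (86/15, 584/75)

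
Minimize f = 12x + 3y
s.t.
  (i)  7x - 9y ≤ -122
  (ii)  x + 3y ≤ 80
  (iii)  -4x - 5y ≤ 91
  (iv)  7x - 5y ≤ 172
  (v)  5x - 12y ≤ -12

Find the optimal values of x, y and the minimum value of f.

Vertices and f = 12x + 3y:
  (59/5, 341/15) → f = 1049/5
  (-1429/71, -149/71) → f = -17595/71
  (-673/7, 411/7) → f = -6843/7

x = -673/7, y = 411/7, minimum f = -6843/7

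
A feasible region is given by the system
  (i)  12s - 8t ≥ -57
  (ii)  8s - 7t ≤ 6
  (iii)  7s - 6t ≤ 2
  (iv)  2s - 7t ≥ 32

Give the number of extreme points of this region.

4

Pairwise boundary intersections that survive every other constraint:
  (-447/20, -132/5)
  (-655/68, -249/34)
  (-22, -26)
  (-178/37, -220/37)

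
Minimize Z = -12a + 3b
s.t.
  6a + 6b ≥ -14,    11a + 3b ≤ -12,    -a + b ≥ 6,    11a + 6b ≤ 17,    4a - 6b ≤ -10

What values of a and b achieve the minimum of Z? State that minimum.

a = -15/7, b = 27/7, minimum Z = 261/7

Corner points and Z = -12a + 3b:
  (-25/6, 11/6) → Z = 111/2
  (-15/7, 27/7) → Z = 261/7
  (-41/11, 29/3) → Z = 811/11
The feasible region is unbounded (it extends along (-6, 11), (-1, 1)), but Z strictly increases along every unbounded feasible direction, so there is no improving ray and the minimum is attained at a vertex.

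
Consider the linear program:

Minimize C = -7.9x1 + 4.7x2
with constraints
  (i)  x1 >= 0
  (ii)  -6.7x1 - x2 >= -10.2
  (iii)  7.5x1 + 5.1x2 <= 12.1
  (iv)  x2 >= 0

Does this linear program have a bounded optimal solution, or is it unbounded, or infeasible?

bounded optimum

Extreme points and C = -7.9x1 + 4.7x2:
  (0, 121/51) → C = 5687/510
  (0, 0) → C = 0
  (3992/2667, 457/2667) → C = -97963/8890
  (102/67, 0) → C = -4029/335
The feasible region has finitely many vertices and no improving ray; the minimum is -4029/335 at (102/67, 0).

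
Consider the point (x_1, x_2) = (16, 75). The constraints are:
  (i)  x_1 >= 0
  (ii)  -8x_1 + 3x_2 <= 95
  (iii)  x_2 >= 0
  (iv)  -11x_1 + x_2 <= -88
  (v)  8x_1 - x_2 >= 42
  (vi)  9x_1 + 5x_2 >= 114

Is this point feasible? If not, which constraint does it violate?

not feasible — violates (ii)

Constraint (ii): -8x_1 + 3x_2 = 97, which is not ≤ 95. All other constraints are satisfied.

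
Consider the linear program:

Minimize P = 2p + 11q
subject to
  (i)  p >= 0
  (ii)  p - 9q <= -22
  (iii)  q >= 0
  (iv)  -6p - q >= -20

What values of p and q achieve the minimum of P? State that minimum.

p = 0, q = 22/9, minimum P = 242/9

Feasible corners and P = 2p + 11q:
  (0, 22/9) → P = 242/9
  (0, 20) → P = 220
  (158/55, 152/55) → P = 1988/55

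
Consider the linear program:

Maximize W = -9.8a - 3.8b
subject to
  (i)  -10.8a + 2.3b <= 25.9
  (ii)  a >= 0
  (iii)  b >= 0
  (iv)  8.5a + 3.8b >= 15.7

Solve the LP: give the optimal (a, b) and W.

Vertices and W = -9.8a - 3.8b:
  (0, 259/23) → W = -4921/115
  (0, 157/38) → W = -157/10
  (157/85, 0) → W = -7693/425
The feasible region is unbounded (it extends along (23, 108), (1, 0)), but W strictly decreases along every unbounded feasible direction, so there is no improving ray and the maximum is attained at a vertex.

The optimum lies where a = 0 and 8.5a + 3.8b = 15.7.
Solving simultaneously gives a = 0, b = 157/38.

a = 0, b = 157/38, maximum W = -157/10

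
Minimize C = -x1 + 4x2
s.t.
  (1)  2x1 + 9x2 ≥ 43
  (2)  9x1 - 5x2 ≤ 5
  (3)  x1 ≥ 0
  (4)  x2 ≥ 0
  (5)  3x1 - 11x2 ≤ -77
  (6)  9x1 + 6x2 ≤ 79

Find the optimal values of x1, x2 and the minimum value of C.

x1 = 0, x2 = 7, minimum C = 28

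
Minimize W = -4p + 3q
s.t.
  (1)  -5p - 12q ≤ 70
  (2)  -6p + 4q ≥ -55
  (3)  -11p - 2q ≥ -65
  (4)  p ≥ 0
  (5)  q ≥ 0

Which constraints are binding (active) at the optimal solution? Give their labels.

Feasible corners and W = -4p + 3q:
  (0, 65/2) → W = 195/2
  (65/11, 0) → W = -260/11
  (0, 0) → W = 0

The minimum is at (65/11, 0). Substituting into each constraint, equality holds for (3) and (5); the remaining constraints have slack.

(3) and (5)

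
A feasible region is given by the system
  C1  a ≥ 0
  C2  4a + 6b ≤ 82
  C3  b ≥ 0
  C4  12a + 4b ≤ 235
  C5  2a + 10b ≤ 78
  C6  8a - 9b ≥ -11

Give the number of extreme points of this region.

Pairwise boundary intersections that survive every other constraint:
  (0, 0)
  (0, 11/9)
  (541/28, 11/14)
  (88/7, 37/7)
  (235/12, 0)
  (296/49, 323/49)

6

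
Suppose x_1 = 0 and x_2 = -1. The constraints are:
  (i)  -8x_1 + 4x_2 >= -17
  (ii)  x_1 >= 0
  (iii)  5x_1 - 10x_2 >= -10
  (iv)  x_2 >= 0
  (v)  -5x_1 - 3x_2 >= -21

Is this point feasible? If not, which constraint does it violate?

not feasible — violates (iv)

Constraint (iv): x_2 = -1, which is not ≥ 0. All other constraints are satisfied.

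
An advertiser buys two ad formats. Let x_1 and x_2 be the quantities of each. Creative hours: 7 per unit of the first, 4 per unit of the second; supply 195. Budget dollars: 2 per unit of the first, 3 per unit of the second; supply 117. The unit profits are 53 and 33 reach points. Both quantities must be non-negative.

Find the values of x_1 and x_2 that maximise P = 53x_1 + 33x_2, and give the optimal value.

x_1 = 9, x_2 = 33, maximum P = 1566

The binding constraints are 7x_1 + 4x_2 = 195 and 2x_1 + 3x_2 = 117.
Solving simultaneously gives x_1 = 9, x_2 = 33.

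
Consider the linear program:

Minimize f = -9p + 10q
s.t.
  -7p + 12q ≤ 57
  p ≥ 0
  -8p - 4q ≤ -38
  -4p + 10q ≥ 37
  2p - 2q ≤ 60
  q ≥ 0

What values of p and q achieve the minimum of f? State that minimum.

Vertices and f = -9p + 10q:
  (57/31, 361/62) → f = 1292/31
  (417/5, 267/5) → f = -1083/5
  (29/12, 14/3) → f = 299/12
  (337/6, 157/6) → f = -1463/6

The optimum lies where -4p + 10q = 37 and 2p - 2q = 60.
Solving simultaneously gives p = 337/6, q = 157/6.

p = 337/6, q = 157/6, minimum f = -1463/6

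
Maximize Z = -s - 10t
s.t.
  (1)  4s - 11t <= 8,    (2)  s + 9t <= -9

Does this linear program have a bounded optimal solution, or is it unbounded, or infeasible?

unbounded

From the feasible point (-27/47, -44/47), moving in the direction (-11, -4) keeps every constraint satisfied while Z increases without bound.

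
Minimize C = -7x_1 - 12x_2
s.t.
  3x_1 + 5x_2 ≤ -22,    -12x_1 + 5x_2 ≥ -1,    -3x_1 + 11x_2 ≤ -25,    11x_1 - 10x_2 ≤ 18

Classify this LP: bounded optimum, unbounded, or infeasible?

bounded optimum

Feasible corners and C = -7x_1 - 12x_2:
  (-39/16, -47/16) → C = 837/16
  (-26/17, -296/85) → C = 4462/85
The feasible region has finitely many vertices and no improving ray; the minimum is 837/16 at (-39/16, -47/16).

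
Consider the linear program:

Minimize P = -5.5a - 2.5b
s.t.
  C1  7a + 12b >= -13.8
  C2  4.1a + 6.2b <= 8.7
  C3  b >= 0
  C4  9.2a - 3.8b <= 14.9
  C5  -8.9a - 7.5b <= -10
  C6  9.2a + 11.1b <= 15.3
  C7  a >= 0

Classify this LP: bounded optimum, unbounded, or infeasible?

bounded optimum

Extreme points and P = -5.5a - 2.5b:
  (149/92, 0) → P = -1639/184
  (100/89, 0) → P = -550/89
  (22353/13708, 4/149) → P = -247723/27416
  (0, 4/3) → P = -10/3
  (0, 51/37) → P = -255/74
The feasible region has finitely many vertices and no improving ray; the minimum is -247723/27416 at (22353/13708, 4/149).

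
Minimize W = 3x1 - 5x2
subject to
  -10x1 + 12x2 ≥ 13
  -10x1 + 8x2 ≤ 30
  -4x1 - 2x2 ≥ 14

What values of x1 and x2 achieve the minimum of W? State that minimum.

Feasible corners and W = 3x1 - 5x2:
  (-32/5, -17/4) → W = 41/20
  (-97/34, -22/17) → W = -71/34
  (-43/13, -5/13) → W = -8

The binding constraints are -10x1 + 8x2 = 30 and -4x1 - 2x2 = 14.
Solving simultaneously gives x1 = -43/13, x2 = -5/13.

x1 = -43/13, x2 = -5/13, minimum W = -8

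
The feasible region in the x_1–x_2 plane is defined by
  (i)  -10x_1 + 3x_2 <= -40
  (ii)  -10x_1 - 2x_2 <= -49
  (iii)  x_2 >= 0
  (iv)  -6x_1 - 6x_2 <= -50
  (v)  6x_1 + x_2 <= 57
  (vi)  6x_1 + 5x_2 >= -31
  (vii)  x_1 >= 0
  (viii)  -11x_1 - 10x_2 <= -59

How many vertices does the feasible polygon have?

Pairwise boundary intersections that survive every other constraint:
  (5, 10/3)
  (211/28, 165/14)
  (25/3, 0)
  (19/2, 0)

4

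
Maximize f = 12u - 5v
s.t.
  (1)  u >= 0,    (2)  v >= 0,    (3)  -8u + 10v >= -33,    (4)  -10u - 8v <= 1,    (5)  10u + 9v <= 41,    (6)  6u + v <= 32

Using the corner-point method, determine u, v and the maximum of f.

Feasible corners and f = 12u - 5v:
  (0, 0) → f = 0
  (0, 41/9) → f = -205/9
  (41/10, 0) → f = 246/5

The binding constraints are v = 0 and 10u + 9v = 41.
Solving simultaneously gives u = 41/10, v = 0.

u = 41/10, v = 0, maximum f = 246/5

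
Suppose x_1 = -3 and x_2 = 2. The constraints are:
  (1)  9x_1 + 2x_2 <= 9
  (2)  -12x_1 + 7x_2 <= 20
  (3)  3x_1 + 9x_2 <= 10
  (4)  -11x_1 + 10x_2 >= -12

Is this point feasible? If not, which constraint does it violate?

not feasible — violates (2)

Constraint (2): -12x_1 + 7x_2 = 50, which is not ≤ 20. All other constraints are satisfied.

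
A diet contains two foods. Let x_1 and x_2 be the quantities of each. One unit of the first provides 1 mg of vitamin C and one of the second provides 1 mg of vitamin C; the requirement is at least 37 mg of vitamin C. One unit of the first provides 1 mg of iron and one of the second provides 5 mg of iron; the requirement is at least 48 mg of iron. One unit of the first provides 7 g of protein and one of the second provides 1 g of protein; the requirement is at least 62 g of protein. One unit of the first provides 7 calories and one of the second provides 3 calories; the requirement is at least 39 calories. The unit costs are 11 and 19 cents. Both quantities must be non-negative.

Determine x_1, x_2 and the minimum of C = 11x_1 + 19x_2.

Vertices and C = 11x_1 + 19x_2:
  (0, 62) → C = 1178
  (48, 0) → C = 528
  (137/4, 11/4) → C = 429
  (25/6, 197/6) → C = 2009/3
The feasible region is unbounded (it extends along (0, 1), (1, 0)), but C strictly increases along every unbounded feasible direction, so there is no improving ray and the minimum is attained at a vertex.

x_1 = 137/4, x_2 = 11/4, minimum C = 429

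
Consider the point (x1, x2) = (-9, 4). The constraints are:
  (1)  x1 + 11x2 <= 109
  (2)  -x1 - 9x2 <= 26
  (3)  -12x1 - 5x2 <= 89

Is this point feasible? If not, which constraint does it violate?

(1): 35 ≤ 109 ✓
(2): -27 ≤ 26 ✓
(3): 88 ≤ 89 ✓

feasible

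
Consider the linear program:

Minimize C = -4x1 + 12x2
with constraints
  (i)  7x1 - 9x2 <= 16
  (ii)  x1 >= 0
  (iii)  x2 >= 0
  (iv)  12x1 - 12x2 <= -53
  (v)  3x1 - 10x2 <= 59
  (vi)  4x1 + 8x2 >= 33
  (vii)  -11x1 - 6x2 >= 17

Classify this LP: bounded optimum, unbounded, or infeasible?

The boundaries x1 = 0 and 12x1 - 12x2 = -53 meet at (0, 53/12), but that point violates -11x1 - 6x2 ≥ 17. Every candidate vertex is excluded by some other constraint, so the feasible region is empty.

infeasible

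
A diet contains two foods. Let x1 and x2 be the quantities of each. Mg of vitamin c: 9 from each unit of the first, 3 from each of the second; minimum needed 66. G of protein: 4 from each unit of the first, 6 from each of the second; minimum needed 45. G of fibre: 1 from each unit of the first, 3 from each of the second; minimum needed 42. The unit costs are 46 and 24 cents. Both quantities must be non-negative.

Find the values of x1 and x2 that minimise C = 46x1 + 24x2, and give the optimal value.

x1 = 3, x2 = 13, minimum C = 450

Feasible corners and C = 46x1 + 24x2:
  (0, 22) → C = 528
  (42, 0) → C = 1932
  (3, 13) → C = 450
The feasible region is unbounded (it extends along (0, 1), (1, 0)), but C strictly increases along every unbounded feasible direction, so there is no improving ray and the minimum is attained at a vertex.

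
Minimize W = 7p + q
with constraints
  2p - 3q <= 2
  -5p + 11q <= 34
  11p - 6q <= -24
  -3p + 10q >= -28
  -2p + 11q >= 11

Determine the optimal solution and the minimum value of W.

Vertices and W = 7p + q:
  (-60/91, 254/91) → W = -166/91
  (-23/3, -13/33) → W = -1784/33
  (-198/109, 73/109) → W = -1313/109

The optimum lies where -5p + 11q = 34 and -2p + 11q = 11.
Solving simultaneously gives p = -23/3, q = -13/33.

p = -23/3, q = -13/33, minimum W = -1784/33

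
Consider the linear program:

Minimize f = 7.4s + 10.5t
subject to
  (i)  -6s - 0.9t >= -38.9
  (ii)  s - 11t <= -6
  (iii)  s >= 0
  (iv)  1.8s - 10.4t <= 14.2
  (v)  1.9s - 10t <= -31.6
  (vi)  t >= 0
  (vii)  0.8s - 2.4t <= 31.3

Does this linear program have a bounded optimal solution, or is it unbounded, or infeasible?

bounded optimum

Corner points and f = 7.4s + 10.5t:
  (0, 389/9) → f = 2723/6
  (36056/6171, 26351/6171) → f = 5434999/61710
  (0, 3.16) → f = 33.18
The feasible region has finitely many vertices and no improving ray; the minimum is 33.18 at (0, 3.16).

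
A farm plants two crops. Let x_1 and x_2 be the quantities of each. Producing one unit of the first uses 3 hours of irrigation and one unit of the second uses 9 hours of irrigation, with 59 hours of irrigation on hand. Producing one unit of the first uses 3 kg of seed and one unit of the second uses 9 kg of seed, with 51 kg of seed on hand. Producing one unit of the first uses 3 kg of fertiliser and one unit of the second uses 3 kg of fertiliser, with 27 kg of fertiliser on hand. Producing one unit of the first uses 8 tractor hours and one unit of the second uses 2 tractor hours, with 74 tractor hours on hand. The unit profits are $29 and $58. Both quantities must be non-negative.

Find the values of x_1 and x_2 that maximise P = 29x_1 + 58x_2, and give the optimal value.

x_1 = 5, x_2 = 4, maximum P = 377

Corner points and P = 29x_1 + 58x_2:
  (0, 0) → P = 0
  (0, 17/3) → P = 986/3
  (9, 0) → P = 261
  (5, 4) → P = 377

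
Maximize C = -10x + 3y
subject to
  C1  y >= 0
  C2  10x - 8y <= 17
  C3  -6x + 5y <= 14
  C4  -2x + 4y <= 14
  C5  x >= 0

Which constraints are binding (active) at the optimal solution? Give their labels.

C3 and C5

Extreme points and C = -10x + 3y:
  (17/10, 0) → C = -17
  (0, 0) → C = 0
  (15/2, 29/4) → C = -213/4
  (1, 4) → C = 2
  (0, 14/5) → C = 42/5

The maximum is at (0, 14/5). Substituting into each constraint, equality holds for C3 and C5; the remaining constraints have slack.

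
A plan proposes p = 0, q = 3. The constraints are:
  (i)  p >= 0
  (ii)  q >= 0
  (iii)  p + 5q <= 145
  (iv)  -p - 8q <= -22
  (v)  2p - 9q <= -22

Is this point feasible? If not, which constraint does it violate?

(i): 0 ≥ 0 ✓
(ii): 3 ≥ 0 ✓
(iii): 15 ≤ 145 ✓
(iv): -24 ≤ -22 ✓
(v): -27 ≤ -22 ✓

feasible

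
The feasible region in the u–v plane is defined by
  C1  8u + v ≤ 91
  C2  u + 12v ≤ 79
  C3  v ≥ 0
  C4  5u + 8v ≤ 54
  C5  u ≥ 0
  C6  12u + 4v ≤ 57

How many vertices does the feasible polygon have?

Intersecting each pair of boundary lines and keeping only the points that satisfy every inequality leaves:
  (4/13, 341/52)
  (0, 79/12)
  (0, 0)
  (19/4, 0)
  (60/19, 363/76)

5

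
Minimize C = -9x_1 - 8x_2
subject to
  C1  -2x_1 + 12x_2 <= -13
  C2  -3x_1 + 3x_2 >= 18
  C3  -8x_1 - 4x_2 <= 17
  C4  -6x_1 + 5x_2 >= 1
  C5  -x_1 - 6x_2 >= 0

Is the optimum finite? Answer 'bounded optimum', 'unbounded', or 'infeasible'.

infeasible

The boundaries -2x_1 + 12x_2 = -13 and -3x_1 + 3x_2 = 18 meet at (-17/2, -5/2), but that point violates -8x_1 - 4x_2 ≤ 17. Every candidate vertex is excluded by some other constraint, so the feasible region is empty.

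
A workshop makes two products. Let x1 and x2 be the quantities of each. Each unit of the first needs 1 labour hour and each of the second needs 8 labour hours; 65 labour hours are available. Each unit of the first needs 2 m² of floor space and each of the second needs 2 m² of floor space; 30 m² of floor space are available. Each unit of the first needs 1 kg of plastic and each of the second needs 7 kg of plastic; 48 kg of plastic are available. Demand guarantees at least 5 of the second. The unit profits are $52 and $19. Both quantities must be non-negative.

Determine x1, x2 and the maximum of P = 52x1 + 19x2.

x1 = 10, x2 = 5, maximum P = 615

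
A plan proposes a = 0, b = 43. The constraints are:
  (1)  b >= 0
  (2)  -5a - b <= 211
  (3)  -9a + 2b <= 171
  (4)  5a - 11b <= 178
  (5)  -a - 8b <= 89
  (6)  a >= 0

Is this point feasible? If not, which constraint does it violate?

feasible

(1): 43 ≥ 0 ✓
(2): -43 ≤ 211 ✓
(3): 86 ≤ 171 ✓
(4): -473 ≤ 178 ✓
(5): -344 ≤ 89 ✓
(6): 0 ≥ 0 ✓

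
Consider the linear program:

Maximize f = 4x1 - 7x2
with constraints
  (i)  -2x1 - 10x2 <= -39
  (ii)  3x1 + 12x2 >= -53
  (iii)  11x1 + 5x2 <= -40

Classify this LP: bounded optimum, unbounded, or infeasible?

bounded optimum

Feasible corners and f = 4x1 - 7x2:
  (-499/3, 223/6) → f = -1851/2
  (-119/20, 509/100) → f = -5943/100
The feasible region has finitely many vertices and no improving ray; the maximum is -5943/100 at (-119/20, 509/100).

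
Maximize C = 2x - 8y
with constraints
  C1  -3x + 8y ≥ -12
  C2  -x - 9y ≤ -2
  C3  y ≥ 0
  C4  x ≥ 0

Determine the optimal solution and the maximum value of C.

Vertices and C = 2x - 8y:
  (4, 0) → C = 8
  (2, 0) → C = 4
  (0, 2/9) → C = -16/9
The feasible region is unbounded (it extends along (0, 1), (8, 3)), but C strictly decreases along every unbounded feasible direction, so there is no improving ray and the maximum is attained at a vertex.

x = 4, y = 0, maximum C = 8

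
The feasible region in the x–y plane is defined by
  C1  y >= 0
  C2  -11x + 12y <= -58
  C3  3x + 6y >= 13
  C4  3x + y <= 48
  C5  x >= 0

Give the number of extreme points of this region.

3

The feasible vertices (each the meet of two boundaries and inside every other half-plane) are:
  (58/11, 0)
  (16, 0)
  (634/47, 354/47)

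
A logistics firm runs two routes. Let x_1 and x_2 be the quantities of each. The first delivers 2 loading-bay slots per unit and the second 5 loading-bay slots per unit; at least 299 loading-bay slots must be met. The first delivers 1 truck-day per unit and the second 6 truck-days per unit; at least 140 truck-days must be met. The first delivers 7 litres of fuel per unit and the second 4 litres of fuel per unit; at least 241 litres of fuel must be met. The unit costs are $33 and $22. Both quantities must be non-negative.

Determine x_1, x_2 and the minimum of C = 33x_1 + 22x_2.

Corner points and C = 33x_1 + 22x_2:
  (0, 241/4) → C = 2651/2
  (299/2, 0) → C = 9867/2
  (1/3, 179/3) → C = 3971/3
The feasible region is unbounded (it extends along (0, 1), (1, 0)), but C strictly increases along every unbounded feasible direction, so there is no improving ray and the minimum is attained at a vertex.

The optimum lies where 2x_1 + 5x_2 = 299 and 7x_1 + 4x_2 = 241.
Solving simultaneously gives x_1 = 1/3, x_2 = 179/3.

x_1 = 1/3, x_2 = 179/3, minimum C = 3971/3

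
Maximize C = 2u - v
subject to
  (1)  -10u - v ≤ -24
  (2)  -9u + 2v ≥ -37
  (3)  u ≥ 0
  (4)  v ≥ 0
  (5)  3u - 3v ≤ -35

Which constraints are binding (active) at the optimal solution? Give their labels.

(2) and (5)

Corner points and C = 2u - v:
  (0, 24) → C = -24
  (37/33, 422/33) → C = -116/11
  (181/21, 142/7) → C = -64/21
The feasible region is unbounded (it extends along (0, 1), (2, 9)), but C strictly decreases along every unbounded feasible direction, so there is no improving ray and the maximum is attained at a vertex.

The maximum is at (181/21, 142/7). Substituting into each constraint, equality holds for (2) and (5); the remaining constraints have slack.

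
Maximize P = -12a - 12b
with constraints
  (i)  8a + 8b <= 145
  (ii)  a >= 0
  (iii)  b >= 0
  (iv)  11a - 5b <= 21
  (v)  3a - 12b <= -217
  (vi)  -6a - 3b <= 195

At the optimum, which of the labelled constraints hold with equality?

(ii) and (v)

Vertices and P = -12a - 12b:
  (0, 145/8) → P = -435/2
  (1/30, 2171/120) → P = -435/2
  (0, 217/12) → P = -217

The maximum is at (0, 217/12). Substituting into each constraint, equality holds for (ii) and (v); the remaining constraints have slack.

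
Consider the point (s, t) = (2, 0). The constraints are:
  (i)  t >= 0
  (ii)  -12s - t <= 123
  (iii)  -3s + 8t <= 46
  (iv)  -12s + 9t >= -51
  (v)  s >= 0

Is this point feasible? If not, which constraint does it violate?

(i): 0 ≥ 0 ✓
(ii): -24 ≤ 123 ✓
(iii): -6 ≤ 46 ✓
(iv): -24 ≥ -51 ✓
(v): 2 ≥ 0 ✓

feasible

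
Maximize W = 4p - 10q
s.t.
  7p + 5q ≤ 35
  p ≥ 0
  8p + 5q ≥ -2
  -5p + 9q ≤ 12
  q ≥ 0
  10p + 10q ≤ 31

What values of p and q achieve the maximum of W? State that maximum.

p = 31/10, q = 0, maximum W = 62/5

Extreme points and W = 4p - 10q:
  (0, 4/3) → W = -40/3
  (0, 0) → W = 0
  (159/140, 55/28) → W = -151/10
  (31/10, 0) → W = 62/5

The optimum lies where q = 0 and 10p + 10q = 31.
Solving simultaneously gives p = 31/10, q = 0.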